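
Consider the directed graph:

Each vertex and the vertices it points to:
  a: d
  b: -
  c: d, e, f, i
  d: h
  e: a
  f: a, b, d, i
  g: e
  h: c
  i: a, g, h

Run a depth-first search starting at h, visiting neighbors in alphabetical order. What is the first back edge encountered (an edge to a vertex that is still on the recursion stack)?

d→h

DFS from h (visiting neighbors in alphabetical order); mark gray on enter, black on exit:
h gray
  c gray
    d gray
      d→h: h is gray → back edge
First back edge: d → h.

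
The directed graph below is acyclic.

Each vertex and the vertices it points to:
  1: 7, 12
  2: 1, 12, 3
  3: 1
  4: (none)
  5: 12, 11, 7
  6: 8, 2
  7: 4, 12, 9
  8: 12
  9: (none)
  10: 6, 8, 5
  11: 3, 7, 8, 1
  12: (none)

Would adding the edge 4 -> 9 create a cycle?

No

Adding 4→9 creates a cycle iff 9 can already reach 4.
Explore from 9: no path reaches 4. The graph stays acyclic.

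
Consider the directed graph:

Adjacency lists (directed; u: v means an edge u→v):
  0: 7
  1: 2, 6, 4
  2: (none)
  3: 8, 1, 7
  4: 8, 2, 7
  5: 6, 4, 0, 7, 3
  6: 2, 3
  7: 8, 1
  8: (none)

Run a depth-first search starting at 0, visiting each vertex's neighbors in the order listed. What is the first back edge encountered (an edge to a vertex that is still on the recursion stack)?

3→1

DFS from 0 (visiting each vertex's neighbors in the order listed); mark gray on enter, black on exit:
0 gray
  7 gray
    8 gray
    8 black
    1 gray
      2 gray
      2 black
      6 gray
        6→2: 2 black — skip
        3 gray
          3→8: 8 black — skip
          3→1: 1 is gray → back edge
First back edge: 3 → 1.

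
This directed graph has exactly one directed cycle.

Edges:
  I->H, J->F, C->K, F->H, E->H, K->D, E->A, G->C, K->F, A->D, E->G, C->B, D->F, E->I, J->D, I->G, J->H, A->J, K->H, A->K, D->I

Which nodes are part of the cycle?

DFS with gray/black marking from G:
G gray
  C gray
    B gray
    B black
    K gray
      F gray
        H gray
        H black
      F black
      D gray
        D→F: F black — skip
        I gray
          I→H: H black — skip
          I→G: G is gray → back edge
Back edge closes the cycle G → C → K → D → I → G; its vertices are {C, D, G, I, K}.

C, D, G, I, K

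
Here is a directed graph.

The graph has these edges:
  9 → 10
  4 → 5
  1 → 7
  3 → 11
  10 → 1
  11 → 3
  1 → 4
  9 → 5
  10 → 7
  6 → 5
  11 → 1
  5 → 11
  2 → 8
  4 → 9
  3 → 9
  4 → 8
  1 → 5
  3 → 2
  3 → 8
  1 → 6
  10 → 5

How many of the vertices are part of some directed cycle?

A vertex is on a directed cycle iff it belongs to a strongly connected component of size ≥ 2 (or has a self-loop).
The vertices on cycles are {1, 3, 4, 5, 6, 9, 10, 11} — 8 in total.

8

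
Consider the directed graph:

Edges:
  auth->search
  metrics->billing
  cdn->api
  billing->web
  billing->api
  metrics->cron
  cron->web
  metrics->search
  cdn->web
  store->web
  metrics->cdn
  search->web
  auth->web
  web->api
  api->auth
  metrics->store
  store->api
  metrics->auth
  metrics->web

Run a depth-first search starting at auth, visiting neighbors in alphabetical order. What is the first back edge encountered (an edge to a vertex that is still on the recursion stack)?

api->auth

DFS from auth (visiting neighbors in alphabetical order); mark gray on enter, black on exit:
auth gray
  search gray
    web gray
      api gray
        api→auth: auth is gray → back edge
First back edge: api → auth.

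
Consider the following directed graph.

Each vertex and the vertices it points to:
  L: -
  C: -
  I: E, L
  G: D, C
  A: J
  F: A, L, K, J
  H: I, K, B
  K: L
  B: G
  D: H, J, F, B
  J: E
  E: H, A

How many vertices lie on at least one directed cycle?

9

A vertex is on a directed cycle iff it belongs to a strongly connected component of size ≥ 2 (or has a self-loop).
The vertices on cycles are {A, B, D, E, F, G, H, I, J} — 9 in total.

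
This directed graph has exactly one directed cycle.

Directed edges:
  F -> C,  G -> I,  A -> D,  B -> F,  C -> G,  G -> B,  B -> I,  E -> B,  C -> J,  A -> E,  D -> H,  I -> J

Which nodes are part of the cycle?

B, C, F, G

DFS with gray/black marking from B:
B gray
  I gray
    J gray
    J black
  I black
  F gray
    C gray
      C→J: J black — skip
      G gray
        G→B: B is gray → back edge
Back edge closes the cycle B → F → C → G → B; its vertices are {B, C, F, G}.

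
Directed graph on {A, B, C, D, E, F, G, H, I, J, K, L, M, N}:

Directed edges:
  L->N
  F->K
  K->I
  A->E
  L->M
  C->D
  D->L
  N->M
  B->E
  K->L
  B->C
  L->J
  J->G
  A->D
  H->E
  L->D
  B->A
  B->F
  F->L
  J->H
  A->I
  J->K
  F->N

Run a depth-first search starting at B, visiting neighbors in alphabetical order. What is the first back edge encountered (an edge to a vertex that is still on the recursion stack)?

DFS from B (visiting neighbors in alphabetical order); mark gray on enter, black on exit:
B gray
  A gray
    D gray
      L gray
        L→D: D is gray → back edge
First back edge: L → D.

L→D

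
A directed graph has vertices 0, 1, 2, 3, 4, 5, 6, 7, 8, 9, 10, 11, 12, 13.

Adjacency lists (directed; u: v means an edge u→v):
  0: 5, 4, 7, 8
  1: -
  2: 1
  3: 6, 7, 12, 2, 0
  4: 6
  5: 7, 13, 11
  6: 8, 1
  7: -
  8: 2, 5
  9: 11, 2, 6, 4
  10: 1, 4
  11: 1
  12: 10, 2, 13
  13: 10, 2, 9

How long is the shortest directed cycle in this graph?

For each vertex v, BFS finds the shortest path from v back to v.
The shortest such closed walk is 8 → 5 → 13 → 9 → 6 → 8, length 5.

5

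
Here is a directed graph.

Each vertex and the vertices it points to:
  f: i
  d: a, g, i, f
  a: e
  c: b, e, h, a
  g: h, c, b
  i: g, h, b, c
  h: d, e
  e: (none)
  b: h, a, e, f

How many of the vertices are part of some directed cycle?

A vertex is on a directed cycle iff it belongs to a strongly connected component of size ≥ 2 (or has a self-loop).
The vertices on cycles are {b, c, d, f, g, h, i} — 7 in total.

7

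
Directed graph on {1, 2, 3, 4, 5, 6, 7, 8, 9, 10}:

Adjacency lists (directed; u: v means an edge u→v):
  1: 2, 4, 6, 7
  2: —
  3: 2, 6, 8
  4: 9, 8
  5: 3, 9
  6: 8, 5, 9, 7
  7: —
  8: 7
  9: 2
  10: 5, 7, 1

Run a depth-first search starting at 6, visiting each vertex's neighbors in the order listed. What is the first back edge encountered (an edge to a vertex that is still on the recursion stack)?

DFS from 6 (visiting each vertex's neighbors in the order listed); mark gray on enter, black on exit:
6 gray
  8 gray
    7 gray
    7 black
  8 black
  5 gray
    3 gray
      2 gray
      2 black
      3→6: 6 is gray → back edge
First back edge: 3 → 6.

3->6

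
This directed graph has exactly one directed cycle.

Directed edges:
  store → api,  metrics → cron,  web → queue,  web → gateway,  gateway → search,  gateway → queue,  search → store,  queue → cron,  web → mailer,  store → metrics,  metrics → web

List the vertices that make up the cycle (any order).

web, store, search, gateway, metrics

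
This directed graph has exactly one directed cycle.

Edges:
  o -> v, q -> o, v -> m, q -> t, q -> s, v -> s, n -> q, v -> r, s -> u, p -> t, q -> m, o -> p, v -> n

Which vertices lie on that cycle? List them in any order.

n, o, q, v

DFS with gray/black marking from v:
v gray
  n gray
    q gray
      t gray
      t black
      o gray
        o→v: v is gray → back edge
Back edge closes the cycle v → n → q → o → v; its vertices are {n, o, q, v}.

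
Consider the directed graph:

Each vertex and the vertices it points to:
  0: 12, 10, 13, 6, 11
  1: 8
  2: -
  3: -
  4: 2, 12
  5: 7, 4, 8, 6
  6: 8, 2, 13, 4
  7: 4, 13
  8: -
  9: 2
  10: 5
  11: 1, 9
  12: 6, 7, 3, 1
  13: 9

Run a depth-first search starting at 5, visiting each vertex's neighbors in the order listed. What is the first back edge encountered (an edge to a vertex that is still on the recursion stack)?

DFS from 5 (visiting each vertex's neighbors in the order listed); mark gray on enter, black on exit:
5 gray
  7 gray
    4 gray
      2 gray
      2 black
      12 gray
        6 gray
          8 gray
          8 black
          6→2: 2 black — skip
          13 gray
            9 gray
              9→2: 2 black — skip
            9 black
          13 black
          6→4: 4 is gray → back edge
First back edge: 6 → 4.

6->4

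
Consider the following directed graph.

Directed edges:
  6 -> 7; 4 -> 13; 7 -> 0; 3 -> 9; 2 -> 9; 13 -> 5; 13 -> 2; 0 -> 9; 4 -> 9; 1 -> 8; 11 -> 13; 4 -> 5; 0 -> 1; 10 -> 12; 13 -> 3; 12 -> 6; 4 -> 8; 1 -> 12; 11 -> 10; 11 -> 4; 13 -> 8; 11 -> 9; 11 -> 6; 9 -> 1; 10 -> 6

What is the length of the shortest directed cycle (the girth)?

5

For each vertex v, BFS finds the shortest path from v back to v.
The shortest such closed walk is 12 → 6 → 7 → 0 → 1 → 12, length 5.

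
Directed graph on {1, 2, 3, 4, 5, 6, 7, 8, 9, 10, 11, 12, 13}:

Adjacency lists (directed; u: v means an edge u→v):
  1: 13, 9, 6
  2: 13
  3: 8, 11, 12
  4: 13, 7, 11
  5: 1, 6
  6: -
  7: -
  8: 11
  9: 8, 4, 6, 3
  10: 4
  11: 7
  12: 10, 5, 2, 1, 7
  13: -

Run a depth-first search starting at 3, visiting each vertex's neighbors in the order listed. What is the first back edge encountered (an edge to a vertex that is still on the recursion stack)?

DFS from 3 (visiting each vertex's neighbors in the order listed); mark gray on enter, black on exit:
3 gray
  8 gray
    11 gray
      7 gray
      7 black
    11 black
  8 black
  3→11: 11 black — skip
  12 gray
    10 gray
      4 gray
        13 gray
        13 black
        4→7: 7 black — skip
        4→11: 11 black — skip
      4 black
    10 black
    5 gray
      1 gray
        1→13: 13 black — skip
        9 gray
          9→8: 8 black — skip
          9→4: 4 black — skip
          6 gray
          6 black
          9→3: 3 is gray → back edge
First back edge: 9 → 3.

9→3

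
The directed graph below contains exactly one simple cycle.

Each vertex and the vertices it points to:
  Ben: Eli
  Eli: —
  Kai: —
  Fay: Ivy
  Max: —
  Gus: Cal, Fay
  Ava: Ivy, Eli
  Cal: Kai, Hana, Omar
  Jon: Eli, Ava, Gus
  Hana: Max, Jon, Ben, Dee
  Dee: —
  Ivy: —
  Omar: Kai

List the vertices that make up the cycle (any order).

DFS with gray/black marking from Gus:
Gus gray
  Cal gray
    Kai gray
    Kai black
    Hana gray
      Max gray
      Max black
      Jon gray
        Eli gray
        Eli black
        Ava gray
          Ivy gray
          Ivy black
          Ava→Eli: Eli black — skip
        Ava black
        Jon→Gus: Gus is gray → back edge
Back edge closes the cycle Gus → Cal → Hana → Jon → Gus; its vertices are {Cal, Gus, Jon, Hana}.

Cal, Gus, Jon, Hana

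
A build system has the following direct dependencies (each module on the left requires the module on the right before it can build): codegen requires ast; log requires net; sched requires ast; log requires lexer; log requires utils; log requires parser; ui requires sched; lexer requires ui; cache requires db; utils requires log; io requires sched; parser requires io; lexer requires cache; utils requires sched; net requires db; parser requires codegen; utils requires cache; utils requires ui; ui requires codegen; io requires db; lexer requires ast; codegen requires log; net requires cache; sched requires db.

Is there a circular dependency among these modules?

DFS with white/gray/black marking, starting from utils:
utils gray
  ui gray
    codegen gray
      ast gray
      ast black
      log gray
        parser gray
          io gray
            sched gray
              sched→ast: ast black — skip
              db gray
              db black
            sched black
            io→db: db black — skip
          io black
          parser→codegen: codegen is gray → back edge
Back edge found, so a cycle exists: codegen → log → parser → codegen.

Yes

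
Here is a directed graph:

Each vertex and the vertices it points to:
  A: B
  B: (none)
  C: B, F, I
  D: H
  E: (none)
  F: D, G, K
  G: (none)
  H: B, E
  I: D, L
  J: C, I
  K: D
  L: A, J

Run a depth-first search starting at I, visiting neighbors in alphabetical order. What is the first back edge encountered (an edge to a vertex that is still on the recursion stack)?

DFS from I (visiting neighbors in alphabetical order); mark gray on enter, black on exit:
I gray
  D gray
    H gray
      B gray
      B black
      E gray
      E black
    H black
  D black
  L gray
    A gray
      A→B: B black — skip
    A black
    J gray
      C gray
        C→B: B black — skip
        F gray
          F→D: D black — skip
          G gray
          G black
          K gray
            K→D: D black — skip
          K black
        F black
        C→I: I is gray → back edge
First back edge: C → I.

C→I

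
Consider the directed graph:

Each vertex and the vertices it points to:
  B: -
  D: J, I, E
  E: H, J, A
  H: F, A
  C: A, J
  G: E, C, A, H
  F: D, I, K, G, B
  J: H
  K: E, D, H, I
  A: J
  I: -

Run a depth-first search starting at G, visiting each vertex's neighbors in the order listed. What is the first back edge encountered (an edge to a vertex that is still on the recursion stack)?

DFS from G (visiting each vertex's neighbors in the order listed); mark gray on enter, black on exit:
G gray
  E gray
    H gray
      F gray
        D gray
          J gray
            J→H: H is gray → back edge
First back edge: J → H.

J->H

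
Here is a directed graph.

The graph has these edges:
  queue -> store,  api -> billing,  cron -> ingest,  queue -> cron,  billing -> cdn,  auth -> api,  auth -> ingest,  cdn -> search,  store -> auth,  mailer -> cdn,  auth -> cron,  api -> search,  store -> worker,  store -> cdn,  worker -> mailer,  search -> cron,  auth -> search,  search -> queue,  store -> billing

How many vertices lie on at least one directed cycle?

A vertex is on a directed cycle iff it belongs to a strongly connected component of size ≥ 2 (or has a self-loop).
The vertices on cycles are {api, cdn, auth, queue, store, mailer, search, worker, billing} — 9 in total.

9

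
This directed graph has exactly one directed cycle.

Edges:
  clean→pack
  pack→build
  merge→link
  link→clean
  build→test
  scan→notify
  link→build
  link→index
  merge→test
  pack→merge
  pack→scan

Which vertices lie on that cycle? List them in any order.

link, pack, clean, merge

DFS with gray/black marking from pack:
pack gray
  scan gray
    notify gray
    notify black
  scan black
  build gray
    test gray
    test black
  build black
  merge gray
    merge→test: test black — skip
    link gray
      link→build: build black — skip
      index gray
      index black
      clean gray
        clean→pack: pack is gray → back edge
Back edge closes the cycle pack → merge → link → clean → pack; its vertices are {link, pack, clean, merge}.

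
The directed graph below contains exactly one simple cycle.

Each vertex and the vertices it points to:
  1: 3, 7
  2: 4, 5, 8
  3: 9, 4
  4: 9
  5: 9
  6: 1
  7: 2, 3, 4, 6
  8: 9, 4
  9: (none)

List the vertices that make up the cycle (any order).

1, 6, 7

DFS with gray/black marking from 7:
7 gray
  2 gray
    4 gray
      9 gray
      9 black
    4 black
    5 gray
      5→9: 9 black — skip
    5 black
    8 gray
      8→9: 9 black — skip
      8→4: 4 black — skip
    8 black
  2 black
  3 gray
    3→9: 9 black — skip
    3→4: 4 black — skip
  3 black
  7→4: 4 black — skip
  6 gray
    1 gray
      1→3: 3 black — skip
      1→7: 7 is gray → back edge
Back edge closes the cycle 7 → 6 → 1 → 7; its vertices are {1, 6, 7}.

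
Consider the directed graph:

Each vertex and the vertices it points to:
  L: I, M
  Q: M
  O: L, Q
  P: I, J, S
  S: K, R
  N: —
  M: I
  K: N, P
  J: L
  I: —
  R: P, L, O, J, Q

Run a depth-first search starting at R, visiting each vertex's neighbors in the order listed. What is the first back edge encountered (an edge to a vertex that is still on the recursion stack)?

DFS from R (visiting each vertex's neighbors in the order listed); mark gray on enter, black on exit:
R gray
  P gray
    I gray
    I black
    J gray
      L gray
        L→I: I black — skip
        M gray
          M→I: I black — skip
        M black
      L black
    J black
    S gray
      K gray
        N gray
        N black
        K→P: P is gray → back edge
First back edge: K → P.

K→P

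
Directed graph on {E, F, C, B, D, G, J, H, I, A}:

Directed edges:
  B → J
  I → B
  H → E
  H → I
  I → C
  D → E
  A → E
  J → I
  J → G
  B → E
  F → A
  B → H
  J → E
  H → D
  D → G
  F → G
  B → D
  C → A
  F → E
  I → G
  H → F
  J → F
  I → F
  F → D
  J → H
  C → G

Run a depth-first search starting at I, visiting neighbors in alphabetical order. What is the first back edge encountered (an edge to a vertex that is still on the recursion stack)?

H->I

DFS from I (visiting neighbors in alphabetical order); mark gray on enter, black on exit:
I gray
  B gray
    D gray
      E gray
      E black
      G gray
      G black
    D black
    B→E: E black — skip
    H gray
      H→D: D black — skip
      H→E: E black — skip
      F gray
        A gray
          A→E: E black — skip
        A black
        F→D: D black — skip
        F→E: E black — skip
        F→G: G black — skip
      F black
      H→I: I is gray → back edge
First back edge: H → I.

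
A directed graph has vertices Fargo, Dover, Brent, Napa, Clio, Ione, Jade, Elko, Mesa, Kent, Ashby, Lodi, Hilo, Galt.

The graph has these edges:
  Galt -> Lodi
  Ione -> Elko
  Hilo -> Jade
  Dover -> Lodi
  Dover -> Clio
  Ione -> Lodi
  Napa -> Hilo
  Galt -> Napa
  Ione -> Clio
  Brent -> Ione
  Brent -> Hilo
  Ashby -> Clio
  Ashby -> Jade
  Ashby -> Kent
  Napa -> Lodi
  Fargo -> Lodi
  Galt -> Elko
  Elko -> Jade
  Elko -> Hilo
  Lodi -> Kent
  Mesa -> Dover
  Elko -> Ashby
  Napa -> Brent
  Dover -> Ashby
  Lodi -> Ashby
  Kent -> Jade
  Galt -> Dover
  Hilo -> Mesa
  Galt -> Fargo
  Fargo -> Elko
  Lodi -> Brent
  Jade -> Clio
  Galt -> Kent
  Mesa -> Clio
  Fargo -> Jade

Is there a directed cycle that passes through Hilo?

Hilo is on a cycle iff Hilo can reach itself via ≥1 edge.
Hilo → Mesa → Dover → Lodi → Brent → Hilo — yes.

Yes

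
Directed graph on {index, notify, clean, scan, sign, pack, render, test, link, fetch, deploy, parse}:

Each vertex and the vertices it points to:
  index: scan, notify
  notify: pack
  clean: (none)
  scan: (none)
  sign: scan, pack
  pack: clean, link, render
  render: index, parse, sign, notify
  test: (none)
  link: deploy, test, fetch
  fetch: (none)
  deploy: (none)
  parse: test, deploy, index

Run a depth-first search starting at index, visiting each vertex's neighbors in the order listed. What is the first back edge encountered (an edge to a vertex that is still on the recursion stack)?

DFS from index (visiting each vertex's neighbors in the order listed); mark gray on enter, black on exit:
index gray
  scan gray
  scan black
  notify gray
    pack gray
      clean gray
      clean black
      link gray
        deploy gray
        deploy black
        test gray
        test black
        fetch gray
        fetch black
      link black
      render gray
        render→index: index is gray → back edge
First back edge: render → index.

render→index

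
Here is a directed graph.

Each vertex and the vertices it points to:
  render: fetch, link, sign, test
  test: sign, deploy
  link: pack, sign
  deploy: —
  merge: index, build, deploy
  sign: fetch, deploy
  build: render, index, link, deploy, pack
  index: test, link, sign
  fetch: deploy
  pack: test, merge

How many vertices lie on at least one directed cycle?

6

A vertex is on a directed cycle iff it belongs to a strongly connected component of size ≥ 2 (or has a self-loop).
The vertices on cycles are {link, pack, build, index, merge, render} — 6 in total.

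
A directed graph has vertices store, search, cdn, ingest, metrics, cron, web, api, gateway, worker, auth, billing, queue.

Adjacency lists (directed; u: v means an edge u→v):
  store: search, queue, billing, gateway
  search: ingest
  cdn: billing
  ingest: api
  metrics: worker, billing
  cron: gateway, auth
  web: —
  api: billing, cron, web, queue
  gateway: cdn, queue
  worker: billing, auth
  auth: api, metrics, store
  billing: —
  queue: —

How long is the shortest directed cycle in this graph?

For each vertex v, BFS finds the shortest path from v back to v.
The shortest such closed walk is auth → metrics → worker → auth, length 3.

3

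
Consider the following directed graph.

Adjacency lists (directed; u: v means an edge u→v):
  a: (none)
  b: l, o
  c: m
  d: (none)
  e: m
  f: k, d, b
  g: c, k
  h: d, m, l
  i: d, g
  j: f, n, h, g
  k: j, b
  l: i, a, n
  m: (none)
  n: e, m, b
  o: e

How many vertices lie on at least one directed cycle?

A vertex is on a directed cycle iff it belongs to a strongly connected component of size ≥ 2 (or has a self-loop).
The vertices on cycles are {b, f, g, h, i, j, k, l, n} — 9 in total.

9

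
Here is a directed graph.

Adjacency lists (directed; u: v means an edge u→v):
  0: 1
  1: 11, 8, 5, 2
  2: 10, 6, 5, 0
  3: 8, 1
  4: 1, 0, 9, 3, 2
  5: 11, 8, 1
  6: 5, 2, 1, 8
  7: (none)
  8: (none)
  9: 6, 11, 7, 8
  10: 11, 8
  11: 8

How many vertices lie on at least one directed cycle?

5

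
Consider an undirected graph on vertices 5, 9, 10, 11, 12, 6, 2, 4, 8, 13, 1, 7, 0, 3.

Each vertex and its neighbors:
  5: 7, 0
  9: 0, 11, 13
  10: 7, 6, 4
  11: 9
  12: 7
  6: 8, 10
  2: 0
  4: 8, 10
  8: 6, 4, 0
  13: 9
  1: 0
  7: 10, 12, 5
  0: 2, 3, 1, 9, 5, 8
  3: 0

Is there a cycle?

DFS, tracking each vertex's parent; an edge to a visited non-parent vertex closes a cycle.
Start from 9:
visit 9 (parent –)
  visit 0 (parent 9)
    visit 2 (parent 0)
      2–0: parent, skip
    visit 3 (parent 0)
      3–0: parent, skip
    visit 1 (parent 0)
      1–0: parent, skip
    0–9: parent, skip
    visit 5 (parent 0)
      visit 7 (parent 5)
        visit 10 (parent 7)
          10–7: parent, skip
          visit 6 (parent 10)
            visit 8 (parent 6)
              8–6: parent, skip
              visit 4 (parent 8)
                4–8: parent, skip
                4–10: 10 visited and ≠ parent → cycle
Cycle: 10 – 6 – 8 – 4 – 10.

Yes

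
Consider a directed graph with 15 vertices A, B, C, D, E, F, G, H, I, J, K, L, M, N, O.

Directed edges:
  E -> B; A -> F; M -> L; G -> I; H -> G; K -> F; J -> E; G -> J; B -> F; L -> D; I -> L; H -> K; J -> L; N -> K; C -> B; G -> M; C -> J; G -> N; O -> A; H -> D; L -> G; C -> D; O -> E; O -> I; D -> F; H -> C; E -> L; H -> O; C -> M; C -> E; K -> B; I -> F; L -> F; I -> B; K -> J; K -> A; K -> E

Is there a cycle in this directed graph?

DFS with white/gray/black marking, starting from O:
O gray
  A gray
    F gray
    F black
  A black
  E gray
    B gray
      B→F: F black — skip
    B black
    L gray
      D gray
        D→F: F black — skip
      D black
      G gray
        M gray
          M→L: L is gray → back edge
Back edge found, so a cycle exists: L → G → M → L.

Yes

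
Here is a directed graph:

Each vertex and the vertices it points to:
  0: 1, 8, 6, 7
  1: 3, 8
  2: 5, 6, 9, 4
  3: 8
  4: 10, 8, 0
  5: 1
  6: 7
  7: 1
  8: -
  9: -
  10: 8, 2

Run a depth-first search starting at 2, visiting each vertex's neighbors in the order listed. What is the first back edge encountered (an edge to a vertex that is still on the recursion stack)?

10→2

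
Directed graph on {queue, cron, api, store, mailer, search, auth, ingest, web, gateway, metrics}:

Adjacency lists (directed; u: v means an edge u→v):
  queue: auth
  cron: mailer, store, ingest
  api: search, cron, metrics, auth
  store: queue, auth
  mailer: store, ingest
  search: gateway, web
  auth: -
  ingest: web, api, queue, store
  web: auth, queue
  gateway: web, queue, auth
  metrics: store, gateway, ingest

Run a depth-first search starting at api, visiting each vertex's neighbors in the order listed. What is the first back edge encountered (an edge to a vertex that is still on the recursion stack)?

DFS from api (visiting each vertex's neighbors in the order listed); mark gray on enter, black on exit:
api gray
  search gray
    gateway gray
      web gray
        auth gray
        auth black
        queue gray
          queue→auth: auth black — skip
        queue black
      web black
      gateway→queue: queue black — skip
      gateway→auth: auth black — skip
    gateway black
    search→web: web black — skip
  search black
  cron gray
    mailer gray
      store gray
        store→queue: queue black — skip
        store→auth: auth black — skip
      store black
      ingest gray
        ingest→web: web black — skip
        ingest→api: api is gray → back edge
First back edge: ingest → api.

ingest->api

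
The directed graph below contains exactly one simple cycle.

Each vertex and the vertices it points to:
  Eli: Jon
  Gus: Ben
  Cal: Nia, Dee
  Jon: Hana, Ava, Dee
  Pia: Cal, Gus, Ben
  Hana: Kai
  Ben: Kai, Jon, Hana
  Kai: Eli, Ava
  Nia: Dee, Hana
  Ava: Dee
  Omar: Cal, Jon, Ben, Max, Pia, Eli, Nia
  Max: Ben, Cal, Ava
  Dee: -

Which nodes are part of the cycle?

Eli, Jon, Kai, Hana

DFS with gray/black marking from Hana:
Hana gray
  Kai gray
    Eli gray
      Jon gray
        Jon→Hana: Hana is gray → back edge
Back edge closes the cycle Hana → Kai → Eli → Jon → Hana; its vertices are {Eli, Jon, Kai, Hana}.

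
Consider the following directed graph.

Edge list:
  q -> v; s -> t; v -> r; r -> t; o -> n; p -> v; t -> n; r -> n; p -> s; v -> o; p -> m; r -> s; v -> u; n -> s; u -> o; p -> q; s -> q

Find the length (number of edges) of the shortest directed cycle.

3

For each vertex v, BFS finds the shortest path from v back to v.
The shortest such closed walk is s → t → n → s, length 3.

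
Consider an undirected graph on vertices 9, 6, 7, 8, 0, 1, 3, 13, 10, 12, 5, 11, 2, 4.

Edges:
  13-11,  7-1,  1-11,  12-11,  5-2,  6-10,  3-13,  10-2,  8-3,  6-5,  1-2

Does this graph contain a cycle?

Yes

DFS, tracking each vertex's parent; an edge to a visited non-parent vertex closes a cycle.
Start from 6:
visit 6 (parent –)
  visit 10 (parent 6)
    10–6: parent, skip
    visit 2 (parent 10)
      visit 5 (parent 2)
        5–6: 6 visited and ≠ parent → cycle
Cycle: 6 – 10 – 2 – 5 – 6.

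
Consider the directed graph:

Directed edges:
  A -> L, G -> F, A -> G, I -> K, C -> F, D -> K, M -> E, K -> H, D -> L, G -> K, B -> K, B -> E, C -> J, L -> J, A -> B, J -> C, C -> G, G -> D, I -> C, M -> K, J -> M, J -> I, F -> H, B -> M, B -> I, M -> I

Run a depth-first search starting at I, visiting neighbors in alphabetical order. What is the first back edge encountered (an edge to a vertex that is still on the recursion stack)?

DFS from I (visiting neighbors in alphabetical order); mark gray on enter, black on exit:
I gray
  C gray
    F gray
      H gray
      H black
    F black
    G gray
      D gray
        K gray
          K→H: H black — skip
        K black
        L gray
          J gray
            J→C: C is gray → back edge
First back edge: J → C.

J->C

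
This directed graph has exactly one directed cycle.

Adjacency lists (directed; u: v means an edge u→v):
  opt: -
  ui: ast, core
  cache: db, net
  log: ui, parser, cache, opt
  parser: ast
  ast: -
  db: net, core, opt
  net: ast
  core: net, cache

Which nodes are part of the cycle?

db, core, cache

DFS with gray/black marking from cache:
cache gray
  db gray
    net gray
      ast gray
      ast black
    net black
    core gray
      core→net: net black — skip
      core→cache: cache is gray → back edge
Back edge closes the cycle cache → db → core → cache; its vertices are {db, core, cache}.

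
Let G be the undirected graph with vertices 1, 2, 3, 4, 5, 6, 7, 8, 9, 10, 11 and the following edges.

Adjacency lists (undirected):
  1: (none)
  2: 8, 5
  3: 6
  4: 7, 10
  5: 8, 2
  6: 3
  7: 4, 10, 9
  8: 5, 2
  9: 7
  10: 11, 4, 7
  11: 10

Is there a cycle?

Yes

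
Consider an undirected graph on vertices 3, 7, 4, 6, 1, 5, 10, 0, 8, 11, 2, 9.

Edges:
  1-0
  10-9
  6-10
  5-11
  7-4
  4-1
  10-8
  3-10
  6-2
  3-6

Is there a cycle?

DFS, tracking each vertex's parent; an edge to a visited non-parent vertex closes a cycle.
Start from 0:
visit 0 (parent –)
  visit 1 (parent 0)
    visit 4 (parent 1)
      visit 7 (parent 4)
        7–4: parent, skip
      4–1: parent, skip
    1–0: parent, skip
visit 3 (parent –)
  visit 10 (parent 3)
    visit 8 (parent 10)
      8–10: parent, skip
    visit 6 (parent 10)
      6–10: parent, skip
      6–3: 3 visited and ≠ parent → cycle
Cycle: 3 – 10 – 6 – 3.

Yes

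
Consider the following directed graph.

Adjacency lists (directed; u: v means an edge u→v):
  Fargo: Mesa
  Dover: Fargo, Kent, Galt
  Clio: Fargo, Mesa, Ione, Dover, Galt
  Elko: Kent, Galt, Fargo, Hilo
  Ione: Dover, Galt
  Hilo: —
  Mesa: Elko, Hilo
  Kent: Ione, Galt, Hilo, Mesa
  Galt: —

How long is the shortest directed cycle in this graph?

For each vertex v, BFS finds the shortest path from v back to v.
The shortest such closed walk is Mesa → Elko → Fargo → Mesa, length 3.

3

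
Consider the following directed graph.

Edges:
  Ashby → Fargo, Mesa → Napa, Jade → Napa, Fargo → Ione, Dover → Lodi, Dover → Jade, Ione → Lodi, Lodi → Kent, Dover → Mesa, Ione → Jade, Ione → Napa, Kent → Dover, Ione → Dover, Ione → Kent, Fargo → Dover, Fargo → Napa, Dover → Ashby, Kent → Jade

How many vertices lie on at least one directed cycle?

A vertex is on a directed cycle iff it belongs to a strongly connected component of size ≥ 2 (or has a self-loop).
The vertices on cycles are {Ione, Kent, Lodi, Ashby, Dover, Fargo} — 6 in total.

6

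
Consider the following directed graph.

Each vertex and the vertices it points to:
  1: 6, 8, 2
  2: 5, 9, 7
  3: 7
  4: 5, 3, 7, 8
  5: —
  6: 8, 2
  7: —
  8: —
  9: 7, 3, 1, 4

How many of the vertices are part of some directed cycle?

4

A vertex is on a directed cycle iff it belongs to a strongly connected component of size ≥ 2 (or has a self-loop).
The vertices on cycles are {1, 2, 6, 9} — 4 in total.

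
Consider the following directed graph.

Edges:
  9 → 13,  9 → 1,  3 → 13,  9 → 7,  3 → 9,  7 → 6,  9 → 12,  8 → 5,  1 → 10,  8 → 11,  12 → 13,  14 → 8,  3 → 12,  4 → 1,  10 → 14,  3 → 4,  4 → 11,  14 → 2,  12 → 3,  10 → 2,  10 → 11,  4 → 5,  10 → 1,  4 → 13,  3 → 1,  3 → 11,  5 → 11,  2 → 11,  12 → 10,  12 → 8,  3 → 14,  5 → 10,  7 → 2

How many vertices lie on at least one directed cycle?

8

A vertex is on a directed cycle iff it belongs to a strongly connected component of size ≥ 2 (or has a self-loop).
The vertices on cycles are {1, 3, 5, 8, 9, 10, 12, 14} — 8 in total.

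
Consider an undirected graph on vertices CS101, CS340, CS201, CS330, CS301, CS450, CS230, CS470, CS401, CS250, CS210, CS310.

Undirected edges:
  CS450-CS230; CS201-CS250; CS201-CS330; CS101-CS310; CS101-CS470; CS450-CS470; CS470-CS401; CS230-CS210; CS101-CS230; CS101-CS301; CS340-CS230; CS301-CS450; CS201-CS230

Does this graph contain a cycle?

Yes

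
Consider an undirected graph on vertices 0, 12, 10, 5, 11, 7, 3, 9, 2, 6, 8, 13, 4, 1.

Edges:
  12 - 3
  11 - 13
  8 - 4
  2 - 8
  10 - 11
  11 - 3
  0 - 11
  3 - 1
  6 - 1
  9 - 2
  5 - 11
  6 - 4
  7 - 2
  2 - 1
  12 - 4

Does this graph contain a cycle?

Yes

DFS, tracking each vertex's parent; an edge to a visited non-parent vertex closes a cycle.
Start from 8:
visit 8 (parent –)
  visit 2 (parent 8)
    visit 9 (parent 2)
      9–2: parent, skip
    2–8: parent, skip
    visit 7 (parent 2)
      7–2: parent, skip
    visit 1 (parent 2)
      visit 3 (parent 1)
        visit 12 (parent 3)
          visit 4 (parent 12)
            4–8: 8 visited and ≠ parent → cycle
Cycle: 8 – 2 – 1 – 3 – 12 – 4 – 8.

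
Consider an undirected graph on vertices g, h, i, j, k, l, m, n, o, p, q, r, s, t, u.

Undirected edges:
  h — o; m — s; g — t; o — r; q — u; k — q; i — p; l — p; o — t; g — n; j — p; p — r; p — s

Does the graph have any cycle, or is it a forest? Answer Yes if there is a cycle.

DFS, tracking each vertex's parent; an edge to a visited non-parent vertex closes a cycle.
Start from i:
visit i (parent –)
  visit p (parent i)
    visit l (parent p)
      l–p: parent, skip
    p–i: parent, skip
    visit s (parent p)
      visit m (parent s)
        m–s: parent, skip
      s–p: parent, skip
    visit j (parent p)
      j–p: parent, skip
    visit r (parent p)
      visit o (parent r)
        visit h (parent o)
          h–o: parent, skip
        visit t (parent o)
          t–o: parent, skip
          visit g (parent t)
            g–t: parent, skip
            visit n (parent g)
              n–g: parent, skip
        o–r: parent, skip
      r–p: parent, skip
visit k (parent –)
  visit q (parent k)
    visit u (parent q)
      u–q: parent, skip
    q–k: parent, skip
No non-parent visited neighbor found — the graph is a forest.

No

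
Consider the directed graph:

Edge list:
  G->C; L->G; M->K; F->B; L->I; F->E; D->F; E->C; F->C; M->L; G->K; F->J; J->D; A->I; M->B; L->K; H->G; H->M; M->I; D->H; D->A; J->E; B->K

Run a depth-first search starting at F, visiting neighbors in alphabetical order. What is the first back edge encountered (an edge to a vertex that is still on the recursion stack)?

DFS from F (visiting neighbors in alphabetical order); mark gray on enter, black on exit:
F gray
  B gray
    K gray
    K black
  B black
  C gray
  C black
  E gray
    E→C: C black — skip
  E black
  J gray
    D gray
      A gray
        I gray
        I black
      A black
      D→F: F is gray → back edge
First back edge: D → F.

D→F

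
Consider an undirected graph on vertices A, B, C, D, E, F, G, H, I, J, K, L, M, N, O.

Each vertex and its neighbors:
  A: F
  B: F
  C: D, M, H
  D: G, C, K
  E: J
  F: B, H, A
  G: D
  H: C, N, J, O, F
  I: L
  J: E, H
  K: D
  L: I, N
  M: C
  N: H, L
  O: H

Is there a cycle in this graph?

No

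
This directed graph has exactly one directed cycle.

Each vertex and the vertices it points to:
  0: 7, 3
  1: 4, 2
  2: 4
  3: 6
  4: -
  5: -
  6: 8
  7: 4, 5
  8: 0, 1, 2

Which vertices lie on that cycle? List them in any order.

DFS with gray/black marking from 8:
8 gray
  0 gray
    7 gray
      4 gray
      4 black
      5 gray
      5 black
    7 black
    3 gray
      6 gray
        6→8: 8 is gray → back edge
Back edge closes the cycle 8 → 0 → 3 → 6 → 8; its vertices are {0, 3, 6, 8}.

0, 3, 6, 8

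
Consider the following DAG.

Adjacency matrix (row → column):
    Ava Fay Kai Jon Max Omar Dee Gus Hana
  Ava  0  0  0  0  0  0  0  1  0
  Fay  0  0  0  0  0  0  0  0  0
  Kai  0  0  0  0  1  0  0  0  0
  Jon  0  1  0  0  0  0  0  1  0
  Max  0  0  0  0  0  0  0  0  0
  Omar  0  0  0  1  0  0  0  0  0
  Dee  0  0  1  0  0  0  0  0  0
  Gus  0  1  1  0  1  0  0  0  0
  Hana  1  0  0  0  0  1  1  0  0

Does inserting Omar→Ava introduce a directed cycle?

Adding Omar→Ava creates a cycle iff Ava can already reach Omar.
Explore from Ava: no path reaches Omar. The graph stays acyclic.

No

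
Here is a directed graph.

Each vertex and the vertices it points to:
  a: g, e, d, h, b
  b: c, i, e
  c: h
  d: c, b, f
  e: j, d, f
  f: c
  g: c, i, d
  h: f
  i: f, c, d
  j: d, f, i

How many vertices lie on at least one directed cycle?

8

A vertex is on a directed cycle iff it belongs to a strongly connected component of size ≥ 2 (or has a self-loop).
The vertices on cycles are {b, c, d, e, f, h, i, j} — 8 in total.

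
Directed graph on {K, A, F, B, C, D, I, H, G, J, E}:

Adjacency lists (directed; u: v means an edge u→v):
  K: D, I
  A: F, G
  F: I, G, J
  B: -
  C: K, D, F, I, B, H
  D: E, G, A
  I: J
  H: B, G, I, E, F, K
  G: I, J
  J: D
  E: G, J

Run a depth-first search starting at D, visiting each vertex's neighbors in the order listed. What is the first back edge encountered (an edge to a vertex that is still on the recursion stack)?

DFS from D (visiting each vertex's neighbors in the order listed); mark gray on enter, black on exit:
D gray
  E gray
    G gray
      I gray
        J gray
          J→D: D is gray → back edge
First back edge: J → D.

J->D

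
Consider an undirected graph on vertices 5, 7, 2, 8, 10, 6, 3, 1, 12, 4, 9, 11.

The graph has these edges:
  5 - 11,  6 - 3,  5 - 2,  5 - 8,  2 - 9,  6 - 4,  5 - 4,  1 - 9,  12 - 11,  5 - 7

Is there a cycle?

DFS, tracking each vertex's parent; an edge to a visited non-parent vertex closes a cycle.
Start from 5:
visit 5 (parent –)
  visit 8 (parent 5)
    8–5: parent, skip
  visit 2 (parent 5)
    2–5: parent, skip
    visit 9 (parent 2)
      visit 1 (parent 9)
        1–9: parent, skip
      9–2: parent, skip
  visit 11 (parent 5)
    11–5: parent, skip
    visit 12 (parent 11)
      12–11: parent, skip
  visit 4 (parent 5)
    visit 6 (parent 4)
      6–4: parent, skip
      visit 3 (parent 6)
        3–6: parent, skip
    4–5: parent, skip
  visit 7 (parent 5)
    7–5: parent, skip
visit 10 (parent –)
No non-parent visited neighbor found — the graph is a forest.

No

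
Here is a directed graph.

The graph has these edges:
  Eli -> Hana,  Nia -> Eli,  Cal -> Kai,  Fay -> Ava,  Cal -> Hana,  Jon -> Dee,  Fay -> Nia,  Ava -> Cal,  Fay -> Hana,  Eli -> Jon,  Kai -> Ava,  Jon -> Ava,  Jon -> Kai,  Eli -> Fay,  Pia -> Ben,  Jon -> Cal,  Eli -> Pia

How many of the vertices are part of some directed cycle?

A vertex is on a directed cycle iff it belongs to a strongly connected component of size ≥ 2 (or has a self-loop).
The vertices on cycles are {Ava, Cal, Eli, Fay, Kai, Nia} — 6 in total.

6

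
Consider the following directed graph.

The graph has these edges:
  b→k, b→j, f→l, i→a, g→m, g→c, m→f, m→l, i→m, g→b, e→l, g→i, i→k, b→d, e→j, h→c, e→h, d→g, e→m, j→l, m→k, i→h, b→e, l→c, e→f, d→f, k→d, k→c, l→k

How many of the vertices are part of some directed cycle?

10

A vertex is on a directed cycle iff it belongs to a strongly connected component of size ≥ 2 (or has a self-loop).
The vertices on cycles are {b, d, e, f, g, i, j, k, l, m} — 10 in total.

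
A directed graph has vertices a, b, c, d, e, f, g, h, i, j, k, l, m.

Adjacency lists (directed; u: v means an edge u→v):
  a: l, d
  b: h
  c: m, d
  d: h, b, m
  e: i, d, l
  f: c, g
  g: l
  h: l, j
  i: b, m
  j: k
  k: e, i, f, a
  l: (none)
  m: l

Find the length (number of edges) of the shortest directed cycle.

For each vertex v, BFS finds the shortest path from v back to v.
The shortest such closed walk is j → k → e → d → h → j, length 5.

5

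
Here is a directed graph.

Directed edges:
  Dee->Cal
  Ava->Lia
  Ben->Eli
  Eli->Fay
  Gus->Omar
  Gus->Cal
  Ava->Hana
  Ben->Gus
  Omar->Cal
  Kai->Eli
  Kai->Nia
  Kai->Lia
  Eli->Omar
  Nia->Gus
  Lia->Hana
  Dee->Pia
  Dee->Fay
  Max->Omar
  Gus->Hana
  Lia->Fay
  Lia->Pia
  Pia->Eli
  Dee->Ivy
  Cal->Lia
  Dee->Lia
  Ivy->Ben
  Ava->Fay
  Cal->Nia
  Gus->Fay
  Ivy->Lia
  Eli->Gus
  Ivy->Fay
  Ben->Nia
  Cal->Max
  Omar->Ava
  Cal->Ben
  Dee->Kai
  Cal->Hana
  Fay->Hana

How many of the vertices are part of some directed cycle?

10

A vertex is on a directed cycle iff it belongs to a strongly connected component of size ≥ 2 (or has a self-loop).
The vertices on cycles are {Ava, Ben, Cal, Eli, Gus, Lia, Max, Nia, Pia, Omar} — 10 in total.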